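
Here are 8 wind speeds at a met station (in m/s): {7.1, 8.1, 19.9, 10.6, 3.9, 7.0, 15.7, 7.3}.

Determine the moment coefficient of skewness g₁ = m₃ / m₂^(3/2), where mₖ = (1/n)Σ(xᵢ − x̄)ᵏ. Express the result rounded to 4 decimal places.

x̄ = (7.1 + 8.1 + 19.9 + 10.6 + 3.9 + 7.0 + 15.7 + 7.3) / 8 = 9.9500
deviations (xᵢ − x̄): -2.8500, -1.8500, 9.9500, 0.6500, -6.0500, -2.9500, 5.7500, -2.6500
Σ(xᵢ − x̄)² = 196.3600 ⇒ m₂ = 196.3600/8 = 24.54500
Σ(xᵢ − x̄)³ = 880.2510 ⇒ m₃ = 880.2510/8 = 110.03138
m₂^(3/2) = 24.54500^(1.5) = 121.60307
g₁ = m₃ / m₂^(3/2) = 110.03138 / 121.60307 ≈ 0.9048

0.9048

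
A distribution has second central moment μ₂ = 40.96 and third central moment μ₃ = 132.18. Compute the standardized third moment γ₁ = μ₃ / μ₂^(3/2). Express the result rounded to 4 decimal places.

0.5042

σ = √μ₂ = √40.96 = 6.40000
σ³ = μ₂^(3/2) = 262.14400
γ₁ = μ₃/σ³ = 132.18 / 262.14400 ≈ 0.5042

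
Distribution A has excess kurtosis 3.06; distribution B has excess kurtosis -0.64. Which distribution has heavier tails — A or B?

Higher excess kurtosis ⇒ heavier tails relative to the normal distribution.
3.06 vs -0.64: the larger is 3.06, so A has heavier tails. (A is leptokurtic — heavier-than-normal tails; the other is platykurtic.)

A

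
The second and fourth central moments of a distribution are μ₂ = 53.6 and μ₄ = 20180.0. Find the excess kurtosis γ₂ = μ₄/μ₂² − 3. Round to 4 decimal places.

μ₂² = 53.6² = 2872.96000
μ₄/μ₂² = 20180.0 / 2872.96000 = 7.02411
γ₂ = 7.02411 − 3 ≈ 4.0241

4.0241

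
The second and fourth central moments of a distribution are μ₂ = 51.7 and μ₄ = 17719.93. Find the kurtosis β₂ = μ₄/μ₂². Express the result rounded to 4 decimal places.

μ₂² = 51.7² = 2672.89000
μ₄/μ₂² = 17719.93 / 2672.89000 = 6.62950
β₂ ≈ 6.6295

6.6295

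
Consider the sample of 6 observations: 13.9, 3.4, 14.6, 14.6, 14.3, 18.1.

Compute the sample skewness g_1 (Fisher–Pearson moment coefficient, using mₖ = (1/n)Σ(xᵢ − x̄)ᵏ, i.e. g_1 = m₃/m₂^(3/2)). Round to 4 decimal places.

-1.3869

x̄ = (13.9 + 3.4 + 14.6 + 14.6 + 14.3 + 18.1) / 6 = 13.1500
deviations (xᵢ − x̄): 0.7500, -9.7500, 1.4500, 1.4500, 1.1500, 4.9500
Σ(xᵢ − x̄)² = 125.6550 ⇒ m₂ = 125.6550/6 = 20.94250
Σ(xᵢ − x̄)³ = -797.5320 ⇒ m₃ = -797.5320/6 = -132.92200
m₂^(3/2) = 20.94250^(1.5) = 95.83911
g_1 = m₃ / m₂^(3/2) = -132.92200 / 95.83911 ≈ -1.3869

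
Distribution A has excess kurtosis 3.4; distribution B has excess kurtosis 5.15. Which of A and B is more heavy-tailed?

Higher excess kurtosis ⇒ heavier tails relative to the normal distribution.
3.4 vs 5.15: the larger is 5.15, so B has heavier tails.

B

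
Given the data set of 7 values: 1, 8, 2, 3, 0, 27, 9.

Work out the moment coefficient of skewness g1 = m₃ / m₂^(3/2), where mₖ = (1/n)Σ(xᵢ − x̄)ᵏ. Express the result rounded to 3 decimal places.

1.521

x̄ = (1 + 8 + 2 + 3 + 0 + 27 + 9) / 7 = 7.1429
deviations (xᵢ − x̄): -6.1429, 0.8571, -5.1429, -4.1429, -7.1429, 19.8571, 1.8571
Σ(xᵢ − x̄)² = 530.8571 ⇒ m₂ = 530.8571/7 = 75.83673
Σ(xᵢ − x̄)³ = 7033.4694 ⇒ m₃ = 7033.4694/7 = 1004.78134
m₂^(3/2) = 75.83673^(1.5) = 660.41882
g1 = m₃ / m₂^(3/2) = 1004.78134 / 660.41882 ≈ 1.521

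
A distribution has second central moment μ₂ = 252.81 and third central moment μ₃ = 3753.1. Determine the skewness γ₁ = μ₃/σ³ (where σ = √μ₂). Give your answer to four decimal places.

0.9337

σ = √μ₂ = √252.81 = 15.90000
σ³ = μ₂^(3/2) = 4019.67900
γ₁ = μ₃/σ³ = 3753.1 / 4019.67900 ≈ 0.9337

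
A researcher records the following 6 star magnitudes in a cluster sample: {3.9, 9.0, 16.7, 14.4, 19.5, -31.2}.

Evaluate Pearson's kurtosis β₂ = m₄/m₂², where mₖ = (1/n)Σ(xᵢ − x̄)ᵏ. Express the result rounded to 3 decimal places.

3.582

x̄ = 5.3833
Σ(xᵢ − x̄)² = 1762.2683 ⇒ m₂ = 293.71139
Σ(xᵢ − x̄)⁴ = 1854054.1405 ⇒ m₄ = 309009.02342
m₂² = 86266.37996
β₂ = m₄/m₂² = 309009.02342 / 86266.37996 ≈ 3.582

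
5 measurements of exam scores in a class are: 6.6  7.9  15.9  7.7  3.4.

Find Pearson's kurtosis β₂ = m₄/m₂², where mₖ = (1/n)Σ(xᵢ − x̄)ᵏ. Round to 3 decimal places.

x̄ = 8.3000
Σ(xᵢ − x̄)² = 85.1800 ⇒ m₂ = 17.03600
Σ(xᵢ − x̄)⁴ = 3921.2050 ⇒ m₄ = 784.24100
m₂² = 290.22530
β₂ = m₄/m₂² = 784.24100 / 290.22530 ≈ 2.702

2.702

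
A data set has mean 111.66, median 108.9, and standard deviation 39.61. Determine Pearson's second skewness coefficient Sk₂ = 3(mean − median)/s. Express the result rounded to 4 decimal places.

0.2090

Sk₂ = 3(111.66 − 108.9) / 39.61 = 3 × 2.7600 / 39.61
    = 8.2800 / 39.61 ≈ 0.2090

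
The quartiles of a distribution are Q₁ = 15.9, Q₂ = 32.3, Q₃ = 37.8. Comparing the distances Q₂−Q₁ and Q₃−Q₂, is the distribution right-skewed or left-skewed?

left-skewed

Q₂ − Q₁ = 16.4;  Q₃ − Q₂ = 5.5
Q₂ − Q₁ > Q₃ − Q₂ ⇒ the lower half is more spread out ⇒ left-skewed.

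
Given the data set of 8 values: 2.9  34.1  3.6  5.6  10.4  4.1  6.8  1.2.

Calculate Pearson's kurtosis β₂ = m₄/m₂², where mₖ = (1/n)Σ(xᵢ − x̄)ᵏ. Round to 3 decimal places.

5.384

x̄ = 8.5875
Σ(xᵢ − x̄)² = 798.2288 ⇒ m₂ = 99.77859
Σ(xᵢ − x̄)⁴ = 428804.5179 ⇒ m₄ = 53600.56474
m₂² = 9955.76777
β₂ = m₄/m₂² = 53600.56474 / 9955.76777 ≈ 5.384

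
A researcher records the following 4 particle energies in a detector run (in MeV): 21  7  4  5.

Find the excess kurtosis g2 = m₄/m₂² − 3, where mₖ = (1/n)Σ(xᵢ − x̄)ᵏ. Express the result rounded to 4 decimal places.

x̄ = 9.2500
Σ(xᵢ − x̄)² = 188.7500 ⇒ m₂ = 47.18750
Σ(xᵢ − x̄)⁴ = 20172.8281 ⇒ m₄ = 5043.20703
m₂² = 2226.66016
g2 = m₄/m₂² − 3 = 2.26492 − 3 ≈ -0.7351

-0.7351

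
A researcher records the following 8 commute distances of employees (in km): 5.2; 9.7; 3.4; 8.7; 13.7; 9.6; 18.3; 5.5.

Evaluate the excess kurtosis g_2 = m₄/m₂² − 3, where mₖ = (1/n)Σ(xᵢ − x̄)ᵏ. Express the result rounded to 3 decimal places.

-0.501

x̄ = 9.2625
Σ(xᵢ − x̄)² = 167.0188 ⇒ m₂ = 20.87734
Σ(xᵢ − x̄)⁴ = 8712.9410 ⇒ m₄ = 1089.11763
m₂² = 435.86348
g_2 = m₄/m₂² − 3 = 2.49876 − 3 ≈ -0.501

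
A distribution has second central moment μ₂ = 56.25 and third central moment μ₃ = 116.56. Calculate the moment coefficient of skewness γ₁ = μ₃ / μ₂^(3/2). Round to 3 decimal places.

σ = √μ₂ = √56.25 = 7.50000
σ³ = μ₂^(3/2) = 421.87500
γ₁ = μ₃/σ³ = 116.56 / 421.87500 ≈ 0.276

0.276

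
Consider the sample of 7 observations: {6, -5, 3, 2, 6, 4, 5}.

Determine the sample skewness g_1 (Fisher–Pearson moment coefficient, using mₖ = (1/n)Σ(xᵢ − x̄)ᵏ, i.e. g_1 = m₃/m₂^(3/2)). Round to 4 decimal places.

x̄ = (6 - 5 + 3 + 2 + 6 + 4 + 5) / 7 = 3.0000
deviations (xᵢ − x̄): 3.0000, -8.0000, 0.0000, -1.0000, 3.0000, 1.0000, 2.0000
Σ(xᵢ − x̄)² = 88.0000 ⇒ m₂ = 88.0000/7 = 12.57143
Σ(xᵢ − x̄)³ = -450.0000 ⇒ m₃ = -450.0000/7 = -64.28571
m₂^(3/2) = 12.57143^(1.5) = 44.57352
g_1 = m₃ / m₂^(3/2) = -64.28571 / 44.57352 ≈ -1.4422

-1.4422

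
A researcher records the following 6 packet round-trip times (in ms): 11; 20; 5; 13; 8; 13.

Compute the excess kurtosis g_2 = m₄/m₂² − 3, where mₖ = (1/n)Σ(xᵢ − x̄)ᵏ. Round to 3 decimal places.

x̄ = 11.6667
Σ(xᵢ − x̄)² = 131.3333 ⇒ m₂ = 21.88889
Σ(xᵢ − x̄)⁴ = 6985.1111 ⇒ m₄ = 1164.18519
m₂² = 479.12346
g_2 = m₄/m₂² − 3 = 2.42982 − 3 ≈ -0.570

-0.570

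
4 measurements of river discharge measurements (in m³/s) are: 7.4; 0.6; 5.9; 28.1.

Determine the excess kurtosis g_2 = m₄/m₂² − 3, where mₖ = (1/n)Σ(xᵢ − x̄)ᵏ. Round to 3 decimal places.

x̄ = 10.5000
Σ(xᵢ − x̄)² = 438.5400 ⇒ m₂ = 109.63500
Σ(xᵢ − x̄)⁴ = 106097.3154 ⇒ m₄ = 26524.32885
m₂² = 12019.83323
g_2 = m₄/m₂² − 3 = 2.20671 − 3 ≈ -0.793

-0.793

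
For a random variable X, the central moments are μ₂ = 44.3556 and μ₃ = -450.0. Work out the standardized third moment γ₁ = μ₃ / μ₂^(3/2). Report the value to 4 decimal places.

-1.5233

σ = √μ₂ = √44.3556 = 6.66000
σ³ = μ₂^(3/2) = 295.40830
γ₁ = μ₃/σ³ = -450.0 / 295.40830 ≈ -1.5233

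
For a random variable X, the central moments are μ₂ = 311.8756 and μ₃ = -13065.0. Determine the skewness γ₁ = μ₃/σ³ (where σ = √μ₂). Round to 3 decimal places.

σ = √μ₂ = √311.8756 = 17.66000
σ³ = μ₂^(3/2) = 5507.72310
γ₁ = μ₃/σ³ = -13065.0 / 5507.72310 ≈ -2.372

-2.372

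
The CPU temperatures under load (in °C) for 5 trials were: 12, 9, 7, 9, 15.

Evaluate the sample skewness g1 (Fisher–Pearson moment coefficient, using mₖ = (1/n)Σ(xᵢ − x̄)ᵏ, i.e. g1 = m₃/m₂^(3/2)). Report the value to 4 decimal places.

0.5160

x̄ = (12 + 9 + 7 + 9 + 15) / 5 = 10.4000
deviations (xᵢ − x̄): 1.6000, -1.4000, -3.4000, -1.4000, 4.6000
Σ(xᵢ − x̄)² = 39.2000 ⇒ m₂ = 39.2000/5 = 7.84000
Σ(xᵢ − x̄)³ = 56.6400 ⇒ m₃ = 56.6400/5 = 11.32800
m₂^(3/2) = 7.84000^(1.5) = 21.95200
g1 = m₃ / m₂^(3/2) = 11.32800 / 21.95200 ≈ 0.5160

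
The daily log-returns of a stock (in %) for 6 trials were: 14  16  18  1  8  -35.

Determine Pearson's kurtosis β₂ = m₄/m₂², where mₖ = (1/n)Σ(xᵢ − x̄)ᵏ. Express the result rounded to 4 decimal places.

3.5202

x̄ = 3.6667
Σ(xᵢ − x̄)² = 1985.3333 ⇒ m₂ = 330.88889
Σ(xᵢ − x̄)⁴ = 2312507.1111 ⇒ m₄ = 385417.85185
m₂² = 109487.45679
β₂ = m₄/m₂² = 385417.85185 / 109487.45679 ≈ 3.5202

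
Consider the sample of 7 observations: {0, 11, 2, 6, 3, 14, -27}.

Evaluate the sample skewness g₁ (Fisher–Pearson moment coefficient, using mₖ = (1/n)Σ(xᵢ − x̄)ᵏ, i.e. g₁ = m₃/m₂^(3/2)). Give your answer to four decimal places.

-1.4505

x̄ = (0 + 11 + 2 + 6 + 3 + 14 - 27) / 7 = 1.2857
deviations (xᵢ − x̄): -1.2857, 9.7143, 0.7143, 4.7143, 1.7143, 12.7143, -28.2857
Σ(xᵢ − x̄)² = 1083.4286 ⇒ m₂ = 1083.4286/7 = 154.77551
Σ(xᵢ − x̄)³ = -19550.8163 ⇒ m₃ = -19550.8163/7 = -2792.97376
m₂^(3/2) = 154.77551^(1.5) = 1925.54364
g₁ = m₃ / m₂^(3/2) = -2792.97376 / 1925.54364 ≈ -1.4505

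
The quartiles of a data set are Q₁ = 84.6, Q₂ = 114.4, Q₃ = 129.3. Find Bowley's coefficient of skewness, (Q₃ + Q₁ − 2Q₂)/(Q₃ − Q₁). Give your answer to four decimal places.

numerator: Q₃ + Q₁ − 2Q₂ = 129.3 + 84.6 − 2×114.4 = -14.9000
denominator: Q₃ − Q₁ = 129.3 − 84.6 = 44.7000
Bowley skewness = -14.9000 / 44.7000 ≈ -0.3333

-0.3333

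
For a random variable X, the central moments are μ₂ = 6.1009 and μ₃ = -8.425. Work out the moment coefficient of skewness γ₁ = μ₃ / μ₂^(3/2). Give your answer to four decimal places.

σ = √μ₂ = √6.1009 = 2.47000
σ³ = μ₂^(3/2) = 15.06922
γ₁ = μ₃/σ³ = -8.425 / 15.06922 ≈ -0.5591

-0.5591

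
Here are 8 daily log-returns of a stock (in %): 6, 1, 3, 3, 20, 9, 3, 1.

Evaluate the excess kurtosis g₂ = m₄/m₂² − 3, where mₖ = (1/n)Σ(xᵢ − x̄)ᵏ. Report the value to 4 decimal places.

x̄ = 5.7500
Σ(xᵢ − x̄)² = 281.5000 ⇒ m₂ = 35.18750
Σ(xᵢ − x̄)⁴ = 42535.6563 ⇒ m₄ = 5316.95703
m₂² = 1238.16016
g₂ = m₄/m₂² − 3 = 4.29424 − 3 ≈ 1.2942

1.2942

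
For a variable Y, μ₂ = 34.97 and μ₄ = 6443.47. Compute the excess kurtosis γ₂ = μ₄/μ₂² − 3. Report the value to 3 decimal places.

2.269

μ₂² = 34.97² = 1222.90090
μ₄/μ₂² = 6443.47 / 1222.90090 = 5.26900
γ₂ = 5.26900 − 3 ≈ 2.269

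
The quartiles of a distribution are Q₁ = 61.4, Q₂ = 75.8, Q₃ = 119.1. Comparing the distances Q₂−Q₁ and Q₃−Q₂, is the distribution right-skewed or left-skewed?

Q₂ − Q₁ = 14.4;  Q₃ − Q₂ = 43.3
Q₃ − Q₂ > Q₂ − Q₁ ⇒ the upper half is more spread out ⇒ right-skewed.

right-skewed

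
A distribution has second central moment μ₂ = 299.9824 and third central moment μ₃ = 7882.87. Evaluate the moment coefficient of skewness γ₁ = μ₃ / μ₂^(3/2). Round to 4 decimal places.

σ = √μ₂ = √299.9824 = 17.32000
σ³ = μ₂^(3/2) = 5195.69517
γ₁ = μ₃/σ³ = 7882.87 / 5195.69517 ≈ 1.5172

1.5172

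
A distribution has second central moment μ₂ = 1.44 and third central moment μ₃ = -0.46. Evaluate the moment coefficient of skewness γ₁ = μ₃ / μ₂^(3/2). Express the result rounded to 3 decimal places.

σ = √μ₂ = √1.44 = 1.20000
σ³ = μ₂^(3/2) = 1.72800
γ₁ = μ₃/σ³ = -0.46 / 1.72800 ≈ -0.266

-0.266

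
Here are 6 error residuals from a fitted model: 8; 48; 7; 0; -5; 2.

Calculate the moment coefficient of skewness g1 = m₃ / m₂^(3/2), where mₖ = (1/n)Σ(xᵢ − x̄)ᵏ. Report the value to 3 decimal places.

1.543

x̄ = (8 + 48 + 7 + 0 - 5 + 2) / 6 = 10.0000
deviations (xᵢ − x̄): -2.0000, 38.0000, -3.0000, -10.0000, -15.0000, -8.0000
Σ(xᵢ − x̄)² = 1846.0000 ⇒ m₂ = 1846.0000/6 = 307.66667
Σ(xᵢ − x̄)³ = 49950.0000 ⇒ m₃ = 49950.0000/6 = 8325.00000
m₂^(3/2) = 307.66667^(1.5) = 5396.60547
g1 = m₃ / m₂^(3/2) = 8325.00000 / 5396.60547 ≈ 1.543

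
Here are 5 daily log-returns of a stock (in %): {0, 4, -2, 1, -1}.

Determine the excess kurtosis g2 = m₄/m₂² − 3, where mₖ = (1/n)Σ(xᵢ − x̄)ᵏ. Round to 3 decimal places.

x̄ = 0.4000
Σ(xᵢ − x̄)² = 21.2000 ⇒ m₂ = 4.24000
Σ(xᵢ − x̄)⁴ = 205.1360 ⇒ m₄ = 41.02720
m₂² = 17.97760
g2 = m₄/m₂² − 3 = 2.28213 − 3 ≈ -0.718

-0.718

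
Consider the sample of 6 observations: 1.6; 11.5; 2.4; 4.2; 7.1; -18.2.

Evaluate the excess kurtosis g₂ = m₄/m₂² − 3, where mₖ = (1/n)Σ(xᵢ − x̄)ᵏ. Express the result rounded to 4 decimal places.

0.4484

x̄ = 1.4333
Σ(xᵢ − x̄)² = 527.5333 ⇒ m₂ = 87.92222
Σ(xᵢ − x̄)⁴ = 159945.3408 ⇒ m₄ = 26657.55681
m₂² = 7730.31716
g₂ = m₄/m₂² − 3 = 3.44844 − 3 ≈ 0.4484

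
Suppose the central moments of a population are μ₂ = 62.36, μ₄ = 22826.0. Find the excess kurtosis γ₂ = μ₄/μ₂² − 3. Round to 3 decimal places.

μ₂² = 62.36² = 3888.76960
μ₄/μ₂² = 22826.0 / 3888.76960 = 5.86972
γ₂ = 5.86972 − 3 ≈ 2.870

2.870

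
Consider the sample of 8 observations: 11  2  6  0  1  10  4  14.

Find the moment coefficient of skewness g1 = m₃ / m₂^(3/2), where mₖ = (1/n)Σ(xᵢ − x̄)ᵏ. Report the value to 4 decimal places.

x̄ = (11 + 2 + 6 + 0 + 1 + 10 + 4 + 14) / 8 = 6.0000
deviations (xᵢ − x̄): 5.0000, -4.0000, 0.0000, -6.0000, -5.0000, 4.0000, -2.0000, 8.0000
Σ(xᵢ − x̄)² = 186.0000 ⇒ m₂ = 186.0000/8 = 23.25000
Σ(xᵢ − x̄)³ = 288.0000 ⇒ m₃ = 288.0000/8 = 36.00000
m₂^(3/2) = 23.25000^(1.5) = 112.10744
g1 = m₃ / m₂^(3/2) = 36.00000 / 112.10744 ≈ 0.3211

0.3211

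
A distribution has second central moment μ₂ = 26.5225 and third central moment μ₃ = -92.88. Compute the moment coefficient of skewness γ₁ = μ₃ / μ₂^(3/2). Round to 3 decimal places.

σ = √μ₂ = √26.5225 = 5.15000
σ³ = μ₂^(3/2) = 136.59088
γ₁ = μ₃/σ³ = -92.88 / 136.59088 ≈ -0.680

-0.680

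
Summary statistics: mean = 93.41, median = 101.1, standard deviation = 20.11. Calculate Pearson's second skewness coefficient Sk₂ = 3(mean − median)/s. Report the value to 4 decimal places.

-1.1472

Sk₂ = 3(93.41 − 101.1) / 20.11 = 3 × -7.6900 / 20.11
    = -23.0700 / 20.11 ≈ -1.1472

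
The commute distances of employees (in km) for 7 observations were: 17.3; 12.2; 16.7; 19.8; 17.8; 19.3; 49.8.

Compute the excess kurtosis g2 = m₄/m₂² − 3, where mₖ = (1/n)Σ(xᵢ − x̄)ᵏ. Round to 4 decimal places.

x̄ = 21.8429
Σ(xᵢ − x̄)² = 948.6571 ⇒ m₂ = 135.52245
Σ(xᵢ − x̄)⁴ = 620999.4174 ⇒ m₄ = 88714.20249
m₂² = 18366.33418
g2 = m₄/m₂² − 3 = 4.83026 − 3 ≈ 1.8303

1.8303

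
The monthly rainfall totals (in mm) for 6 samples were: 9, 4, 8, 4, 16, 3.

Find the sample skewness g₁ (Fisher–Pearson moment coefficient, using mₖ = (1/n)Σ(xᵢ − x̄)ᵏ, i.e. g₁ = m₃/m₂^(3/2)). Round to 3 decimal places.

0.940

x̄ = (9 + 4 + 8 + 4 + 16 + 3) / 6 = 7.3333
deviations (xᵢ − x̄): 1.6667, -3.3333, 0.6667, -3.3333, 8.6667, -4.3333
Σ(xᵢ − x̄)² = 119.3333 ⇒ m₂ = 119.3333/6 = 19.88889
Σ(xᵢ − x̄)³ = 500.4444 ⇒ m₃ = 500.4444/6 = 83.40741
m₂^(3/2) = 19.88889^(1.5) = 88.69840
g₁ = m₃ / m₂^(3/2) = 83.40741 / 88.69840 ≈ 0.940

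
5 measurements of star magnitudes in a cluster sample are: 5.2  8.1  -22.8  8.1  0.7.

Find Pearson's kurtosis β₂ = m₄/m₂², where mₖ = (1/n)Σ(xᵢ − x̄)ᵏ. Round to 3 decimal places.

2.973

x̄ = -0.1400
Σ(xᵢ − x̄)² = 678.4920 ⇒ m₂ = 135.69840
Σ(xᵢ − x̄)⁴ = 273690.9973 ⇒ m₄ = 54738.19946
m₂² = 18414.05576
β₂ = m₄/m₂² = 54738.19946 / 18414.05576 ≈ 2.973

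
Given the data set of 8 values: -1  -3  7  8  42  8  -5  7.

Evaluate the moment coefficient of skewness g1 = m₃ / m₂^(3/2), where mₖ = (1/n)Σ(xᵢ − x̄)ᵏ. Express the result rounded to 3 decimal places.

x̄ = (-1 - 3 + 7 + 8 + 42 + 8 - 5 + 7) / 8 = 7.8750
deviations (xᵢ − x̄): -8.8750, -10.8750, -0.8750, 0.1250, 34.1250, 0.1250, -12.8750, -0.8750
Σ(xᵢ − x̄)² = 1528.8750 ⇒ m₂ = 1528.8750/8 = 191.10938
Σ(xᵢ − x̄)³ = 35618.3438 ⇒ m₃ = 35618.3438/8 = 4452.29297
m₂^(3/2) = 191.10938^(1.5) = 2641.94023
g1 = m₃ / m₂^(3/2) = 4452.29297 / 2641.94023 ≈ 1.685

1.685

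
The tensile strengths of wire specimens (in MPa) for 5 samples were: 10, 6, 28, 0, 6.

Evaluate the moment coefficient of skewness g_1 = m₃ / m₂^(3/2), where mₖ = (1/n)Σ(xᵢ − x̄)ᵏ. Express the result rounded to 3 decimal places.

x̄ = (10 + 6 + 28 + 0 + 6) / 5 = 10.0000
deviations (xᵢ − x̄): 0.0000, -4.0000, 18.0000, -10.0000, -4.0000
Σ(xᵢ − x̄)² = 456.0000 ⇒ m₂ = 456.0000/5 = 91.20000
Σ(xᵢ − x̄)³ = 4704.0000 ⇒ m₃ = 4704.0000/5 = 940.80000
m₂^(3/2) = 91.20000^(1.5) = 870.94806
g_1 = m₃ / m₂^(3/2) = 940.80000 / 870.94806 ≈ 1.080

1.080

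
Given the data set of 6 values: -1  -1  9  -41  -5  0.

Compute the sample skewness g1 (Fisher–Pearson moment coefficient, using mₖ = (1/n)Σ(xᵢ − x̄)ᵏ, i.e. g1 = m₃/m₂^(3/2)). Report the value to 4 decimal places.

x̄ = (-1 - 1 + 9 - 41 - 5 + 0) / 6 = -6.5000
deviations (xᵢ − x̄): 5.5000, 5.5000, 15.5000, -34.5000, 1.5000, 6.5000
Σ(xᵢ − x̄)² = 1535.5000 ⇒ m₂ = 1535.5000/6 = 255.91667
Σ(xᵢ − x̄)³ = -36729.0000 ⇒ m₃ = -36729.0000/6 = -6121.50000
m₂^(3/2) = 255.91667^(1.5) = 4094.00016
g1 = m₃ / m₂^(3/2) = -6121.50000 / 4094.00016 ≈ -1.4952

-1.4952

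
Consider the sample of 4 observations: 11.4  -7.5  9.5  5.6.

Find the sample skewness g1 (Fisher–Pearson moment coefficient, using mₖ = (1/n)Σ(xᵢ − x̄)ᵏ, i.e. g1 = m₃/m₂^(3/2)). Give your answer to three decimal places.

-0.895

x̄ = (11.4 - 7.5 + 9.5 + 5.6) / 4 = 4.7500
deviations (xᵢ − x̄): 6.6500, -12.2500, 4.7500, 0.8500
Σ(xᵢ − x̄)² = 217.5700 ⇒ m₂ = 217.5700/4 = 54.39250
Σ(xᵢ − x̄)³ = -1436.4000 ⇒ m₃ = -1436.4000/4 = -359.10000
m₂^(3/2) = 54.39250^(1.5) = 401.15160
g1 = m₃ / m₂^(3/2) = -359.10000 / 401.15160 ≈ -0.895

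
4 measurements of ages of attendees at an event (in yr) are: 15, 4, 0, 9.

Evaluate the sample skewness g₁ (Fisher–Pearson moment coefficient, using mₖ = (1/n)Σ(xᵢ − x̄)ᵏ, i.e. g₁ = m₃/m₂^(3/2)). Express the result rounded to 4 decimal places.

x̄ = (15 + 4 + 0 + 9) / 4 = 7.0000
deviations (xᵢ − x̄): 8.0000, -3.0000, -7.0000, 2.0000
Σ(xᵢ − x̄)² = 126.0000 ⇒ m₂ = 126.0000/4 = 31.50000
Σ(xᵢ − x̄)³ = 150.0000 ⇒ m₃ = 150.0000/4 = 37.50000
m₂^(3/2) = 31.50000^(1.5) = 176.79331
g₁ = m₃ / m₂^(3/2) = 37.50000 / 176.79331 ≈ 0.2121

0.2121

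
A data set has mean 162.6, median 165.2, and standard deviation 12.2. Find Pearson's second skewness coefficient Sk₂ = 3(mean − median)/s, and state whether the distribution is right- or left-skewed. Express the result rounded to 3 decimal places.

-0.639, left-skewed

Sk₂ = 3(162.6 − 165.2) / 12.2 = 3 × -2.6000 / 12.2
    = -7.8000 / 12.2 ≈ -0.639
Sk₂ < 0 ⇒ mean < median ⇒ left-skewed (negative skew).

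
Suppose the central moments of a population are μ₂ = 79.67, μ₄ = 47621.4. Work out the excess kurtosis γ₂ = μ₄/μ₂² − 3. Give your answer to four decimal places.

4.5026

μ₂² = 79.67² = 6347.30890
μ₄/μ₂² = 47621.4 / 6347.30890 = 7.50261
γ₂ = 7.50261 − 3 ≈ 4.5026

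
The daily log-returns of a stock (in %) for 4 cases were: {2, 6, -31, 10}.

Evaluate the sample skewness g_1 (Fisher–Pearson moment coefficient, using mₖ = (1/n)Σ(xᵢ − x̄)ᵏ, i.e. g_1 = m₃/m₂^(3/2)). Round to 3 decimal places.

-1.051

x̄ = (2 + 6 - 31 + 10) / 4 = -3.2500
deviations (xᵢ − x̄): 5.2500, 9.2500, -27.7500, 13.2500
Σ(xᵢ − x̄)² = 1058.7500 ⇒ m₂ = 1058.7500/4 = 264.68750
Σ(xᵢ − x̄)³ = -18106.8750 ⇒ m₃ = -18106.8750/4 = -4526.71875
m₂^(3/2) = 264.68750^(1.5) = 4306.25901
g_1 = m₃ / m₂^(3/2) = -4526.71875 / 4306.25901 ≈ -1.051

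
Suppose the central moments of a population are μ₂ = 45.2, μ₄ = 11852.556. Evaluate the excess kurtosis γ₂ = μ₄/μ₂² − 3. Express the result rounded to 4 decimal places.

2.8014

μ₂² = 45.2² = 2043.04000
μ₄/μ₂² = 11852.556 / 2043.04000 = 5.80143
γ₂ = 5.80143 − 3 ≈ 2.8014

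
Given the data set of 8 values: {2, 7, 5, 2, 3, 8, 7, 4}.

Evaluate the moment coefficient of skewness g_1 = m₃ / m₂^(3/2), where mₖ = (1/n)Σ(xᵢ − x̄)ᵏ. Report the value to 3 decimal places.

x̄ = (2 + 7 + 5 + 2 + 3 + 8 + 7 + 4) / 8 = 4.7500
deviations (xᵢ − x̄): -2.7500, 2.2500, 0.2500, -2.7500, -1.7500, 3.2500, 2.2500, -0.7500
Σ(xᵢ − x̄)² = 39.5000 ⇒ m₂ = 39.5000/8 = 4.93750
Σ(xᵢ − x̄)³ = 9.7500 ⇒ m₃ = 9.7500/8 = 1.21875
m₂^(3/2) = 4.93750^(1.5) = 10.97136
g_1 = m₃ / m₂^(3/2) = 1.21875 / 10.97136 ≈ 0.111

0.111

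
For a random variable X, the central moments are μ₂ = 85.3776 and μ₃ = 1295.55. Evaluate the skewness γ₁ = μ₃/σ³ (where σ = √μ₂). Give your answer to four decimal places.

σ = √μ₂ = √85.3776 = 9.24000
σ³ = μ₂^(3/2) = 788.88902
γ₁ = μ₃/σ³ = 1295.55 / 788.88902 ≈ 1.6422

1.6422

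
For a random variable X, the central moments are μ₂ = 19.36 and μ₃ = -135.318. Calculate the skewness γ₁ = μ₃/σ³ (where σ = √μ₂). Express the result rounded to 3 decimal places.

σ = √μ₂ = √19.36 = 4.40000
σ³ = μ₂^(3/2) = 85.18400
γ₁ = μ₃/σ³ = -135.318 / 85.18400 ≈ -1.589

-1.589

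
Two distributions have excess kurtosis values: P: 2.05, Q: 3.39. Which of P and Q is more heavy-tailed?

Q

Higher excess kurtosis ⇒ heavier tails relative to the normal distribution.
2.05 vs 3.39: the larger is 3.39, so Q has heavier tails.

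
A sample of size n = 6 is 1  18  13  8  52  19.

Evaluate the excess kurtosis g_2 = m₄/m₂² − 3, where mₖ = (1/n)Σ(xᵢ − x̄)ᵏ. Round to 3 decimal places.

x̄ = 18.5000
Σ(xᵢ − x̄)² = 1569.5000 ⇒ m₂ = 261.58333
Σ(xᵢ − x̄)⁴ = 1366304.3750 ⇒ m₄ = 227717.39583
m₂² = 68425.84028
g_2 = m₄/m₂² − 3 = 3.32794 − 3 ≈ 0.328

0.328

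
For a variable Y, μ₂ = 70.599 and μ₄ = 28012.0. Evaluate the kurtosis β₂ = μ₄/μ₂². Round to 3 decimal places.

μ₂² = 70.599² = 4984.21880
μ₄/μ₂² = 28012.0 / 4984.21880 = 5.62014
β₂ ≈ 5.620

5.620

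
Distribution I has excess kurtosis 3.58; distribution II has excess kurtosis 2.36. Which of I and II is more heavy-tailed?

I

Higher excess kurtosis ⇒ heavier tails relative to the normal distribution.
3.58 vs 2.36: the larger is 3.58, so I has heavier tails.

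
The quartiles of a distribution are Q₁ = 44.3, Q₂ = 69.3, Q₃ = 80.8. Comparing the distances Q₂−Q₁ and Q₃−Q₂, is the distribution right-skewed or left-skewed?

Q₂ − Q₁ = 25.0;  Q₃ − Q₂ = 11.5
Q₂ − Q₁ > Q₃ − Q₂ ⇒ the lower half is more spread out ⇒ left-skewed.

left-skewed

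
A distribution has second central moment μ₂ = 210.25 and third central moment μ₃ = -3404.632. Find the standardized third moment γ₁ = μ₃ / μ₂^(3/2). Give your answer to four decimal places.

-1.1168

σ = √μ₂ = √210.25 = 14.50000
σ³ = μ₂^(3/2) = 3048.62500
γ₁ = μ₃/σ³ = -3404.632 / 3048.62500 ≈ -1.1168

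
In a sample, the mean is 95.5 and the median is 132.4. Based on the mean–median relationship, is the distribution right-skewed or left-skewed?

left-skewed

mean − median = 95.5 − 132.4 = -36.9
mean < median ⇒ the longer tail is on the left ⇒ left-skewed (negatively skewed).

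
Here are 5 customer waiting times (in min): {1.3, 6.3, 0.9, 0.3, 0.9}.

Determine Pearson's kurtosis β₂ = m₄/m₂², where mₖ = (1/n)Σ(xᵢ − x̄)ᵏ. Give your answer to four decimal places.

3.1496

x̄ = 1.9400
Σ(xᵢ − x̄)² = 24.2720 ⇒ m₂ = 4.85440
Σ(xᵢ − x̄)⁴ = 371.1063 ⇒ m₄ = 74.22127
m₂² = 23.56520
β₂ = m₄/m₂² = 74.22127 / 23.56520 ≈ 3.1496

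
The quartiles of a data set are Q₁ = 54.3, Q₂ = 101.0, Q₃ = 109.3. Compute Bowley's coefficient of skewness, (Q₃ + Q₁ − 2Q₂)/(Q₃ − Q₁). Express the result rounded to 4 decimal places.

numerator: Q₃ + Q₁ − 2Q₂ = 109.3 + 54.3 − 2×101.0 = -38.4000
denominator: Q₃ − Q₁ = 109.3 − 54.3 = 55.0000
Bowley skewness = -38.4000 / 55.0000 ≈ -0.6982

-0.6982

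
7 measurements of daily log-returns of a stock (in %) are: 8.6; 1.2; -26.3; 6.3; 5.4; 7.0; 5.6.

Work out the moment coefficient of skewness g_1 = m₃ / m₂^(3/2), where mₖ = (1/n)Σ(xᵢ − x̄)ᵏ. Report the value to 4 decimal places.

x̄ = (8.6 + 1.2 - 26.3 + 6.3 + 5.4 + 7.0 + 5.6) / 7 = 1.1143
deviations (xᵢ − x̄): 7.4857, 0.0857, -27.4143, 5.1857, 4.2857, 5.8857, 4.4857
Σ(xᵢ − x̄)² = 907.6086 ⇒ m₂ = 907.6086/7 = 129.65837
Σ(xᵢ − x̄)³ = -19671.2265 ⇒ m₃ = -19671.2265/7 = -2810.17522
m₂^(3/2) = 129.65837^(1.5) = 1476.38908
g_1 = m₃ / m₂^(3/2) = -2810.17522 / 1476.38908 ≈ -1.9034

-1.9034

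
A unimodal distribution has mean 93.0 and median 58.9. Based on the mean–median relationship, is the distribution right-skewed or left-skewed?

mean − median = 93.0 − 58.9 = 34.1
mean > median ⇒ the longer tail is on the right ⇒ right-skewed (positively skewed).

right-skewed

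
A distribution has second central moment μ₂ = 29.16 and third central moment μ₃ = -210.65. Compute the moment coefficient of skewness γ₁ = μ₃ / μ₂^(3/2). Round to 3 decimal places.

σ = √μ₂ = √29.16 = 5.40000
σ³ = μ₂^(3/2) = 157.46400
γ₁ = μ₃/σ³ = -210.65 / 157.46400 ≈ -1.338

-1.338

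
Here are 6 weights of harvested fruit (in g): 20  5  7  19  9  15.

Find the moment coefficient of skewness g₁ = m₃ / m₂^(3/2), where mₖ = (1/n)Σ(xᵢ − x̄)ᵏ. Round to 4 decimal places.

x̄ = (20 + 5 + 7 + 19 + 9 + 15) / 6 = 12.5000
deviations (xᵢ − x̄): 7.5000, -7.5000, -5.5000, 6.5000, -3.5000, 2.5000
Σ(xᵢ − x̄)² = 203.5000 ⇒ m₂ = 203.5000/6 = 33.91667
Σ(xᵢ − x̄)³ = 81.0000 ⇒ m₃ = 81.0000/6 = 13.50000
m₂^(3/2) = 33.91667^(1.5) = 197.52394
g₁ = m₃ / m₂^(3/2) = 13.50000 / 197.52394 ≈ 0.0683

0.0683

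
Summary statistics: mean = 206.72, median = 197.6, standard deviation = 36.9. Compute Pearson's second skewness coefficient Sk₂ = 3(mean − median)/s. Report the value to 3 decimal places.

Sk₂ = 3(206.72 − 197.6) / 36.9 = 3 × 9.1200 / 36.9
    = 27.3600 / 36.9 ≈ 0.741

0.741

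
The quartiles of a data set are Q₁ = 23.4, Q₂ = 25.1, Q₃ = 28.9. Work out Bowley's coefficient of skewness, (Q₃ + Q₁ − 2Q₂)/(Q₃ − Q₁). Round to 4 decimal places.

0.3818

numerator: Q₃ + Q₁ − 2Q₂ = 28.9 + 23.4 − 2×25.1 = 2.1000
denominator: Q₃ − Q₁ = 28.9 − 23.4 = 5.5000
Bowley skewness = 2.1000 / 5.5000 ≈ 0.3818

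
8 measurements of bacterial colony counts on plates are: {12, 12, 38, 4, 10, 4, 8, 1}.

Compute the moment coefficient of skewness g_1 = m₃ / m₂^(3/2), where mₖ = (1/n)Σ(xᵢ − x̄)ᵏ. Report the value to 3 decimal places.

1.732

x̄ = (12 + 12 + 38 + 4 + 10 + 4 + 8 + 1) / 8 = 11.1250
deviations (xᵢ − x̄): 0.8750, 0.8750, 26.8750, -7.1250, -1.1250, -7.1250, -3.1250, -10.1250
Σ(xᵢ − x̄)² = 938.8750 ⇒ m₂ = 938.8750/8 = 117.35938
Σ(xᵢ − x̄)³ = 17618.9063 ⇒ m₃ = 17618.9063/8 = 2202.36328
m₂^(3/2) = 117.35938^(1.5) = 1271.38383
g_1 = m₃ / m₂^(3/2) = 2202.36328 / 1271.38383 ≈ 1.732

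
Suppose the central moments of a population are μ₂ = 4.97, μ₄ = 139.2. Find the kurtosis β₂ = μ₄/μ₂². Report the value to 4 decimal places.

5.6354

μ₂² = 4.97² = 24.70090
μ₄/μ₂² = 139.2 / 24.70090 = 5.63542
β₂ ≈ 5.6354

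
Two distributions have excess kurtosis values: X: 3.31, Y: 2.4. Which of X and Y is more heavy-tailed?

Higher excess kurtosis ⇒ heavier tails relative to the normal distribution.
3.31 vs 2.4: the larger is 3.31, so X has heavier tails.

X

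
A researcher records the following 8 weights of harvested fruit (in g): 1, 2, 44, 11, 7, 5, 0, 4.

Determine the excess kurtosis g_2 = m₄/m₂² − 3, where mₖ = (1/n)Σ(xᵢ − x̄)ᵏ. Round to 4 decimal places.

x̄ = 9.2500
Σ(xᵢ − x̄)² = 1467.5000 ⇒ m₂ = 183.43750
Σ(xᵢ − x̄)⁴ = 1474044.4063 ⇒ m₄ = 184255.55078
m₂² = 33649.31641
g_2 = m₄/m₂² − 3 = 5.47576 − 3 ≈ 2.4758

2.4758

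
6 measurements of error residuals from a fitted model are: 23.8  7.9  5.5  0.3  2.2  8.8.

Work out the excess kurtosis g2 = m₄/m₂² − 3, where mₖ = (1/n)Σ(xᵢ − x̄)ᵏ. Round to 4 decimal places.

0.2397

x̄ = 8.0833
Σ(xᵢ − x̄)² = 349.4283 ⇒ m₂ = 58.23806
Σ(xᵢ − x̄)⁴ = 65928.5982 ⇒ m₄ = 10988.09970
m₂² = 3391.67111
g2 = m₄/m₂² − 3 = 3.23973 − 3 ≈ 0.2397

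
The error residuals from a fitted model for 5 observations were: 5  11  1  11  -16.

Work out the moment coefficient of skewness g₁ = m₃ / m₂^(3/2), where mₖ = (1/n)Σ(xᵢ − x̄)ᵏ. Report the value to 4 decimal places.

-1.0029

x̄ = (5 + 11 + 1 + 11 - 16) / 5 = 2.4000
deviations (xᵢ − x̄): 2.6000, 8.6000, -1.4000, 8.6000, -18.4000
Σ(xᵢ − x̄)² = 495.2000 ⇒ m₂ = 495.2000/5 = 99.04000
Σ(xᵢ − x̄)³ = -4942.5600 ⇒ m₃ = -4942.5600/5 = -988.51200
m₂^(3/2) = 99.04000^(1.5) = 985.63462
g₁ = m₃ / m₂^(3/2) = -988.51200 / 985.63462 ≈ -1.0029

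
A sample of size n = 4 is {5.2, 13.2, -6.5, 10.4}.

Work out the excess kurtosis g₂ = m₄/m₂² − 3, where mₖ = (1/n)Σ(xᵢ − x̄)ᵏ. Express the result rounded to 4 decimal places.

-1.0516

x̄ = 5.5750
Σ(xᵢ − x̄)² = 227.3675 ⇒ m₂ = 56.84187
Σ(xᵢ − x̄)⁴ = 25181.6198 ⇒ m₄ = 6295.40496
m₂² = 3230.99875
g₂ = m₄/m₂² − 3 = 1.94844 − 3 ≈ -1.0516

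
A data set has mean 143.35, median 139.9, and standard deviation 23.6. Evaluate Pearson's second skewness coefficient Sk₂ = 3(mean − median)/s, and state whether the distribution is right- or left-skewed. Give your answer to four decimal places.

0.4386, right-skewed

Sk₂ = 3(143.35 − 139.9) / 23.6 = 3 × 3.4500 / 23.6
    = 10.3500 / 23.6 ≈ 0.4386
Sk₂ > 0 ⇒ mean > median ⇒ right-skewed (positive skew).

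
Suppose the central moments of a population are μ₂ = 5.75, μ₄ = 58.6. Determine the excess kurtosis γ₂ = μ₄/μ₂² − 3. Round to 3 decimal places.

-1.228

μ₂² = 5.75² = 33.06250
μ₄/μ₂² = 58.6 / 33.06250 = 1.77240
γ₂ = 1.77240 − 3 ≈ -1.228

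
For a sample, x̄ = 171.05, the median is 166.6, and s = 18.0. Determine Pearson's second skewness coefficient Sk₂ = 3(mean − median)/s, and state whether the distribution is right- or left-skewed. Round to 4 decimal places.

Sk₂ = 3(171.05 − 166.6) / 18.0 = 3 × 4.4500 / 18.0
    = 13.3500 / 18.0 ≈ 0.7417
Sk₂ > 0 ⇒ mean > median ⇒ right-skewed (positive skew).

0.7417, right-skewed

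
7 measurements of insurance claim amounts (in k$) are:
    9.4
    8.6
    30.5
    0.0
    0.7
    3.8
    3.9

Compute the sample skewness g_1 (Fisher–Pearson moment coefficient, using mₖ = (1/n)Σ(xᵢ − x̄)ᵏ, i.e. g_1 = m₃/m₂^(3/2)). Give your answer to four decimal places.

1.5745

x̄ = (9.4 + 8.6 + 30.5 + 0.0 + 0.7 + 3.8 + 3.9) / 7 = 8.1286
deviations (xᵢ − x̄): 1.2714, 0.4714, 22.3714, -8.1286, -7.4286, -4.3286, -4.2286
Σ(xᵢ − x̄)² = 660.1943 ⇒ m₂ = 660.1943/7 = 94.31347
Σ(xᵢ − x̄)³ = 10094.8978 ⇒ m₃ = 10094.8978/7 = 1442.12825
m₂^(3/2) = 94.31347^(1.5) = 915.92641
g_1 = m₃ / m₂^(3/2) = 1442.12825 / 915.92641 ≈ 1.5745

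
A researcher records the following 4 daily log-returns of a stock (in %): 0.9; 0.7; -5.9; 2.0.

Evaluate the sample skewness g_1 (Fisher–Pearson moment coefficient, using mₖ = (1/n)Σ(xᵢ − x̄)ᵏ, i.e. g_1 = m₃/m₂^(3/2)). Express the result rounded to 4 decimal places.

-1.0650

x̄ = (0.9 + 0.7 - 5.9 + 2.0) / 4 = -0.5750
deviations (xᵢ − x̄): 1.4750, 1.2750, -5.3250, 2.5750
Σ(xᵢ − x̄)² = 38.7875 ⇒ m₂ = 38.7875/4 = 9.69688
Σ(xᵢ − x̄)³ = -128.6381 ⇒ m₃ = -128.6381/4 = -32.15953
m₂^(3/2) = 9.69688^(1.5) = 30.19588
g_1 = m₃ / m₂^(3/2) = -32.15953 / 30.19588 ≈ -1.0650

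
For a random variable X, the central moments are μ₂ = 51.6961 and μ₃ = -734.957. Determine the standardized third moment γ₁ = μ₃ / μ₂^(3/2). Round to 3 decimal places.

-1.977

σ = √μ₂ = √51.6961 = 7.19000
σ³ = μ₂^(3/2) = 371.69496
γ₁ = μ₃/σ³ = -734.957 / 371.69496 ≈ -1.977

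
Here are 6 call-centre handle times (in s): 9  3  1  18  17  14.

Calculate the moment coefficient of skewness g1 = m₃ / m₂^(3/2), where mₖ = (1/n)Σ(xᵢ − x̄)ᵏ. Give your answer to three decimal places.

x̄ = (9 + 3 + 1 + 18 + 17 + 14) / 6 = 10.3333
deviations (xᵢ − x̄): -1.3333, -7.3333, -9.3333, 7.6667, 6.6667, 3.6667
Σ(xᵢ − x̄)² = 259.3333 ⇒ m₂ = 259.3333/6 = 43.22222
Σ(xᵢ − x̄)³ = -413.5556 ⇒ m₃ = -413.5556/6 = -68.92593
m₂^(3/2) = 43.22222^(1.5) = 284.15849
g1 = m₃ / m₂^(3/2) = -68.92593 / 284.15849 ≈ -0.243

-0.243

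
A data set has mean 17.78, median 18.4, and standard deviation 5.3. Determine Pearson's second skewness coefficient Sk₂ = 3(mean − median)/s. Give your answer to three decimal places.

Sk₂ = 3(17.78 − 18.4) / 5.3 = 3 × -0.6200 / 5.3
    = -1.8600 / 5.3 ≈ -0.351

-0.351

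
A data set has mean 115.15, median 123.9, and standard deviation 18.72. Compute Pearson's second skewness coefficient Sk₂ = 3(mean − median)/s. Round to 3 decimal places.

Sk₂ = 3(115.15 − 123.9) / 18.72 = 3 × -8.7500 / 18.72
    = -26.2500 / 18.72 ≈ -1.402

-1.402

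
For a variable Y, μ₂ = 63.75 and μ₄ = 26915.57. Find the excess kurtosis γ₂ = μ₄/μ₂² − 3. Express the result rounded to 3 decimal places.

3.623

μ₂² = 63.75² = 4064.06250
μ₄/μ₂² = 26915.57 / 4064.06250 = 6.62282
γ₂ = 6.62282 − 3 ≈ 3.623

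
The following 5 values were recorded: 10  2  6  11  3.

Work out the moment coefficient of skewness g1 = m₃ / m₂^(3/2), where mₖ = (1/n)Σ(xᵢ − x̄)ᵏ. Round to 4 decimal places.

0.0826

x̄ = (10 + 2 + 6 + 11 + 3) / 5 = 6.4000
deviations (xᵢ − x̄): 3.6000, -4.4000, -0.4000, 4.6000, -3.4000
Σ(xᵢ − x̄)² = 65.2000 ⇒ m₂ = 65.2000/5 = 13.04000
Σ(xᵢ − x̄)³ = 19.4400 ⇒ m₃ = 19.4400/5 = 3.88800
m₂^(3/2) = 13.04000^(1.5) = 47.08867
g1 = m₃ / m₂^(3/2) = 3.88800 / 47.08867 ≈ 0.0826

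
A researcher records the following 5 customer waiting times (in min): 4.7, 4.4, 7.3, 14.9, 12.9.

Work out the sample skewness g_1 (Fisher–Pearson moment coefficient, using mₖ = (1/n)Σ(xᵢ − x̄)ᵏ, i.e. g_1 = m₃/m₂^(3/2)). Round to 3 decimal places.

0.320

x̄ = (4.7 + 4.4 + 7.3 + 14.9 + 12.9) / 5 = 8.8400
deviations (xᵢ − x̄): -4.1400, -4.4400, -1.5400, 6.0600, 4.0600
Σ(xᵢ − x̄)² = 92.4320 ⇒ m₂ = 92.4320/5 = 18.48640
Σ(xᵢ − x̄)³ = 127.3298 ⇒ m₃ = 127.3298/5 = 25.46597
m₂^(3/2) = 18.48640^(1.5) = 79.48378
g_1 = m₃ / m₂^(3/2) = 25.46597 / 79.48378 ≈ 0.320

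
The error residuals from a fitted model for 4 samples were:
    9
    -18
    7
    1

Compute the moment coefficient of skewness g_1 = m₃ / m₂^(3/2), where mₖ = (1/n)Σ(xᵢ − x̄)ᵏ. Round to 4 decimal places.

-0.9111

x̄ = (9 - 18 + 7 + 1) / 4 = -0.2500
deviations (xᵢ − x̄): 9.2500, -17.7500, 7.2500, 1.2500
Σ(xᵢ − x̄)² = 454.7500 ⇒ m₂ = 454.7500/4 = 113.68750
Σ(xᵢ − x̄)³ = -4417.8750 ⇒ m₃ = -4417.8750/4 = -1104.46875
m₂^(3/2) = 113.68750^(1.5) = 1212.18547
g_1 = m₃ / m₂^(3/2) = -1104.46875 / 1212.18547 ≈ -0.9111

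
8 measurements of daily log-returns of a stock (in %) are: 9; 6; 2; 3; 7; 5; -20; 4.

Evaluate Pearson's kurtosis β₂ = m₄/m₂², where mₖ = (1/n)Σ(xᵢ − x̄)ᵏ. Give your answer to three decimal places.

x̄ = 2.0000
Σ(xᵢ − x̄)² = 588.0000 ⇒ m₂ = 73.50000
Σ(xᵢ − x̄)⁴ = 237636.0000 ⇒ m₄ = 29704.50000
m₂² = 5402.25000
β₂ = m₄/m₂² = 29704.50000 / 5402.25000 ≈ 5.499

5.499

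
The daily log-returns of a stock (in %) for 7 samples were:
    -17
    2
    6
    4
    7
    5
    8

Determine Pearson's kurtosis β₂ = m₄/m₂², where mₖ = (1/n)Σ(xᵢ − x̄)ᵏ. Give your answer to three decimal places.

4.694

x̄ = 2.1429
Σ(xᵢ − x̄)² = 450.8571 ⇒ m₂ = 64.40816
Σ(xᵢ − x̄)⁴ = 136318.2157 ⇒ m₄ = 19474.03082
m₂² = 4148.41150
β₂ = m₄/m₂² = 19474.03082 / 4148.41150 ≈ 4.694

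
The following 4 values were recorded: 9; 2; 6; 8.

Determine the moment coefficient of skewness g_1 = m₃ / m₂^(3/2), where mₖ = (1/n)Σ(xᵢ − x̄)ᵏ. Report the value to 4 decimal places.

-0.6568

x̄ = (9 + 2 + 6 + 8) / 4 = 6.2500
deviations (xᵢ − x̄): 2.7500, -4.2500, -0.2500, 1.7500
Σ(xᵢ − x̄)² = 28.7500 ⇒ m₂ = 28.7500/4 = 7.18750
Σ(xᵢ − x̄)³ = -50.6250 ⇒ m₃ = -50.6250/4 = -12.65625
m₂^(3/2) = 7.18750^(1.5) = 19.26934
g_1 = m₃ / m₂^(3/2) = -12.65625 / 19.26934 ≈ -0.6568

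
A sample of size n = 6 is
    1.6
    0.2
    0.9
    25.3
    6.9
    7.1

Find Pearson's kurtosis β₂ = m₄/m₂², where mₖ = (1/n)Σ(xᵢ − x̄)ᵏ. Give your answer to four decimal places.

x̄ = 7.0000
Σ(xᵢ − x̄)² = 447.5200 ⇒ m₂ = 74.58667
Σ(xᵢ − x̄)⁴ = 116524.3396 ⇒ m₄ = 19420.72327
m₂² = 5563.17084
β₂ = m₄/m₂² = 19420.72327 / 5563.17084 ≈ 3.4909

3.4909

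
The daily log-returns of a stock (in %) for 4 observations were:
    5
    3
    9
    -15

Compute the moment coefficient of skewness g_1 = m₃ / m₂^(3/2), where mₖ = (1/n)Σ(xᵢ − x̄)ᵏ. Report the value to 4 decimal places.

-0.9622

x̄ = (5 + 3 + 9 - 15) / 4 = 0.5000
deviations (xᵢ − x̄): 4.5000, 2.5000, 8.5000, -15.5000
Σ(xᵢ − x̄)² = 339.0000 ⇒ m₂ = 339.0000/4 = 84.75000
Σ(xᵢ − x̄)³ = -3003.0000 ⇒ m₃ = -3003.0000/4 = -750.75000
m₂^(3/2) = 84.75000^(1.5) = 780.20649
g_1 = m₃ / m₂^(3/2) = -750.75000 / 780.20649 ≈ -0.9622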